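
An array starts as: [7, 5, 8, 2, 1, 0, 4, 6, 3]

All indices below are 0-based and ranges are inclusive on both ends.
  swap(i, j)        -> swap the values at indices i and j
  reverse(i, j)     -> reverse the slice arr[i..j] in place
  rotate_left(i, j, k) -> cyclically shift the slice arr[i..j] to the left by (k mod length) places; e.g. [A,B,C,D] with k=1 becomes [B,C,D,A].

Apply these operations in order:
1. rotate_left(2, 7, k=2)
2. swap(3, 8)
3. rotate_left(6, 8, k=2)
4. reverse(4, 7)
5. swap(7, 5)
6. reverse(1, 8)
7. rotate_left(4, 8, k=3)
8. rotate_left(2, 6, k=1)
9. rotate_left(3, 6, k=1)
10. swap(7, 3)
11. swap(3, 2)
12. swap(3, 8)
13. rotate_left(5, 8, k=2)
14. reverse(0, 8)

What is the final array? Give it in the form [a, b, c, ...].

After 1 (rotate_left(2, 7, k=2)): [7, 5, 1, 0, 4, 6, 8, 2, 3]
After 2 (swap(3, 8)): [7, 5, 1, 3, 4, 6, 8, 2, 0]
After 3 (rotate_left(6, 8, k=2)): [7, 5, 1, 3, 4, 6, 0, 8, 2]
After 4 (reverse(4, 7)): [7, 5, 1, 3, 8, 0, 6, 4, 2]
After 5 (swap(7, 5)): [7, 5, 1, 3, 8, 4, 6, 0, 2]
After 6 (reverse(1, 8)): [7, 2, 0, 6, 4, 8, 3, 1, 5]
After 7 (rotate_left(4, 8, k=3)): [7, 2, 0, 6, 1, 5, 4, 8, 3]
After 8 (rotate_left(2, 6, k=1)): [7, 2, 6, 1, 5, 4, 0, 8, 3]
After 9 (rotate_left(3, 6, k=1)): [7, 2, 6, 5, 4, 0, 1, 8, 3]
After 10 (swap(7, 3)): [7, 2, 6, 8, 4, 0, 1, 5, 3]
After 11 (swap(3, 2)): [7, 2, 8, 6, 4, 0, 1, 5, 3]
After 12 (swap(3, 8)): [7, 2, 8, 3, 4, 0, 1, 5, 6]
After 13 (rotate_left(5, 8, k=2)): [7, 2, 8, 3, 4, 5, 6, 0, 1]
After 14 (reverse(0, 8)): [1, 0, 6, 5, 4, 3, 8, 2, 7]

Answer: [1, 0, 6, 5, 4, 3, 8, 2, 7]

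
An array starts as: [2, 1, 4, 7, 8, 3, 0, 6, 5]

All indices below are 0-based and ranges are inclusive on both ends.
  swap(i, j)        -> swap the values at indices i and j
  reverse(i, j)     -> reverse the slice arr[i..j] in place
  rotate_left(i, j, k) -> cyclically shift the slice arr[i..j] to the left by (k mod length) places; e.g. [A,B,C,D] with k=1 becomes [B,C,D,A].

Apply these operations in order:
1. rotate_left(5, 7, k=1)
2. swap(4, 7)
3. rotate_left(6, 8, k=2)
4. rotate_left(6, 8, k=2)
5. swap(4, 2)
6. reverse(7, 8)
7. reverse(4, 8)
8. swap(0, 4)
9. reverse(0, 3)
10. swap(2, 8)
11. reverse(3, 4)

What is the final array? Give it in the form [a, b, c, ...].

Answer: [7, 3, 4, 2, 5, 6, 8, 0, 1]

Derivation:
After 1 (rotate_left(5, 7, k=1)): [2, 1, 4, 7, 8, 0, 6, 3, 5]
After 2 (swap(4, 7)): [2, 1, 4, 7, 3, 0, 6, 8, 5]
After 3 (rotate_left(6, 8, k=2)): [2, 1, 4, 7, 3, 0, 5, 6, 8]
After 4 (rotate_left(6, 8, k=2)): [2, 1, 4, 7, 3, 0, 8, 5, 6]
After 5 (swap(4, 2)): [2, 1, 3, 7, 4, 0, 8, 5, 6]
After 6 (reverse(7, 8)): [2, 1, 3, 7, 4, 0, 8, 6, 5]
After 7 (reverse(4, 8)): [2, 1, 3, 7, 5, 6, 8, 0, 4]
After 8 (swap(0, 4)): [5, 1, 3, 7, 2, 6, 8, 0, 4]
After 9 (reverse(0, 3)): [7, 3, 1, 5, 2, 6, 8, 0, 4]
After 10 (swap(2, 8)): [7, 3, 4, 5, 2, 6, 8, 0, 1]
After 11 (reverse(3, 4)): [7, 3, 4, 2, 5, 6, 8, 0, 1]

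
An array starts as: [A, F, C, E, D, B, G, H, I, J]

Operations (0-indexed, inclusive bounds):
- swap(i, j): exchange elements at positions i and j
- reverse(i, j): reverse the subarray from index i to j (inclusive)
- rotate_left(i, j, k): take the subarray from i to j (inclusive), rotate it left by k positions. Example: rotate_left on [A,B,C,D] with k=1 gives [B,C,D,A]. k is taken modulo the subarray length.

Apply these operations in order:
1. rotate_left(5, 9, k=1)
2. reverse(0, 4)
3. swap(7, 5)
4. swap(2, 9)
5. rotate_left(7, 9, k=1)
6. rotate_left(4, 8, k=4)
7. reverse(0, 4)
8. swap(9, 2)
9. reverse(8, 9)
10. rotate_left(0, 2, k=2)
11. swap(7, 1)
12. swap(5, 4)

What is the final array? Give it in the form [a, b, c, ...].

After 1 (rotate_left(5, 9, k=1)): [A, F, C, E, D, G, H, I, J, B]
After 2 (reverse(0, 4)): [D, E, C, F, A, G, H, I, J, B]
After 3 (swap(7, 5)): [D, E, C, F, A, I, H, G, J, B]
After 4 (swap(2, 9)): [D, E, B, F, A, I, H, G, J, C]
After 5 (rotate_left(7, 9, k=1)): [D, E, B, F, A, I, H, J, C, G]
After 6 (rotate_left(4, 8, k=4)): [D, E, B, F, C, A, I, H, J, G]
After 7 (reverse(0, 4)): [C, F, B, E, D, A, I, H, J, G]
After 8 (swap(9, 2)): [C, F, G, E, D, A, I, H, J, B]
After 9 (reverse(8, 9)): [C, F, G, E, D, A, I, H, B, J]
After 10 (rotate_left(0, 2, k=2)): [G, C, F, E, D, A, I, H, B, J]
After 11 (swap(7, 1)): [G, H, F, E, D, A, I, C, B, J]
After 12 (swap(5, 4)): [G, H, F, E, A, D, I, C, B, J]

Answer: [G, H, F, E, A, D, I, C, B, J]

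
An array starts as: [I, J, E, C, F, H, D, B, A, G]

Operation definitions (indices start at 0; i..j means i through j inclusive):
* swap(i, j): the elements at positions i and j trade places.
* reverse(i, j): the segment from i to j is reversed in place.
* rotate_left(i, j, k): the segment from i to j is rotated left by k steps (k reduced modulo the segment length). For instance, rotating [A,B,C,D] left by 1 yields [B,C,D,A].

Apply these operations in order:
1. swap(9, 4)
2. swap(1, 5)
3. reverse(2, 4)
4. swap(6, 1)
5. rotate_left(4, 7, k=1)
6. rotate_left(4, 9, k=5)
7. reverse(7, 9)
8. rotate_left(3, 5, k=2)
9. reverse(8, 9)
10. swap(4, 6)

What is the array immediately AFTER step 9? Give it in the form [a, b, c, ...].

Answer: [I, D, G, J, C, F, H, A, B, E]

Derivation:
After 1 (swap(9, 4)): [I, J, E, C, G, H, D, B, A, F]
After 2 (swap(1, 5)): [I, H, E, C, G, J, D, B, A, F]
After 3 (reverse(2, 4)): [I, H, G, C, E, J, D, B, A, F]
After 4 (swap(6, 1)): [I, D, G, C, E, J, H, B, A, F]
After 5 (rotate_left(4, 7, k=1)): [I, D, G, C, J, H, B, E, A, F]
After 6 (rotate_left(4, 9, k=5)): [I, D, G, C, F, J, H, B, E, A]
After 7 (reverse(7, 9)): [I, D, G, C, F, J, H, A, E, B]
After 8 (rotate_left(3, 5, k=2)): [I, D, G, J, C, F, H, A, E, B]
After 9 (reverse(8, 9)): [I, D, G, J, C, F, H, A, B, E]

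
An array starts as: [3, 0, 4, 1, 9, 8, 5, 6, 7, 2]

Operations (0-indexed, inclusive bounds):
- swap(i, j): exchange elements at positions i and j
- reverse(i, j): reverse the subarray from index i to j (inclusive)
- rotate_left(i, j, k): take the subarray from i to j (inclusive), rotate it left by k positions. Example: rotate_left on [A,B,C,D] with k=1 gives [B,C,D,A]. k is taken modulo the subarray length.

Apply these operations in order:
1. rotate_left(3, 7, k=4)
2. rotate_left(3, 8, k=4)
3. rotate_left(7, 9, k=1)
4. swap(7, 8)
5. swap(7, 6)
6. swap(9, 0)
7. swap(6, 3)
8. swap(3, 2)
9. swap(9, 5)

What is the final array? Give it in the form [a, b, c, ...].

Answer: [9, 0, 2, 4, 7, 3, 5, 1, 8, 6]

Derivation:
After 1 (rotate_left(3, 7, k=4)): [3, 0, 4, 6, 1, 9, 8, 5, 7, 2]
After 2 (rotate_left(3, 8, k=4)): [3, 0, 4, 5, 7, 6, 1, 9, 8, 2]
After 3 (rotate_left(7, 9, k=1)): [3, 0, 4, 5, 7, 6, 1, 8, 2, 9]
After 4 (swap(7, 8)): [3, 0, 4, 5, 7, 6, 1, 2, 8, 9]
After 5 (swap(7, 6)): [3, 0, 4, 5, 7, 6, 2, 1, 8, 9]
After 6 (swap(9, 0)): [9, 0, 4, 5, 7, 6, 2, 1, 8, 3]
After 7 (swap(6, 3)): [9, 0, 4, 2, 7, 6, 5, 1, 8, 3]
After 8 (swap(3, 2)): [9, 0, 2, 4, 7, 6, 5, 1, 8, 3]
After 9 (swap(9, 5)): [9, 0, 2, 4, 7, 3, 5, 1, 8, 6]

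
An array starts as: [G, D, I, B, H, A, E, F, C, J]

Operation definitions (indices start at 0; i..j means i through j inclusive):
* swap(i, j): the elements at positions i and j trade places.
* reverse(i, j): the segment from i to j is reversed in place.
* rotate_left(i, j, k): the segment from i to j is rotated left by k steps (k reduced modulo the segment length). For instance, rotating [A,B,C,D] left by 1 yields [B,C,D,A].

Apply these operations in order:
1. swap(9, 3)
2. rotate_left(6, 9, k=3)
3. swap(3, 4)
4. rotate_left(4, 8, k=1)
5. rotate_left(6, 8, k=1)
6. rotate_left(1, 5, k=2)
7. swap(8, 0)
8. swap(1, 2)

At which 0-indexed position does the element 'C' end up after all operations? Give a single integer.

After 1 (swap(9, 3)): [G, D, I, J, H, A, E, F, C, B]
After 2 (rotate_left(6, 9, k=3)): [G, D, I, J, H, A, B, E, F, C]
After 3 (swap(3, 4)): [G, D, I, H, J, A, B, E, F, C]
After 4 (rotate_left(4, 8, k=1)): [G, D, I, H, A, B, E, F, J, C]
After 5 (rotate_left(6, 8, k=1)): [G, D, I, H, A, B, F, J, E, C]
After 6 (rotate_left(1, 5, k=2)): [G, H, A, B, D, I, F, J, E, C]
After 7 (swap(8, 0)): [E, H, A, B, D, I, F, J, G, C]
After 8 (swap(1, 2)): [E, A, H, B, D, I, F, J, G, C]

Answer: 9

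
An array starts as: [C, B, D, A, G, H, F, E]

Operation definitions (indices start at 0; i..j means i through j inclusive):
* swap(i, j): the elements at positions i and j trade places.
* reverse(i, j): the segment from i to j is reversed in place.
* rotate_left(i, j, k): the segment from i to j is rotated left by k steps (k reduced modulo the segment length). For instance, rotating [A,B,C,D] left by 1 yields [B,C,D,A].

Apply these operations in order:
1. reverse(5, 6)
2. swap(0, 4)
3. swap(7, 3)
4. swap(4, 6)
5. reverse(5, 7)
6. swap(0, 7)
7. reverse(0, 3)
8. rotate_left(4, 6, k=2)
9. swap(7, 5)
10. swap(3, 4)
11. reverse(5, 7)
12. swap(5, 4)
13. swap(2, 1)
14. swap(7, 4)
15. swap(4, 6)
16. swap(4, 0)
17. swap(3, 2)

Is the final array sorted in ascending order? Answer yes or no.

After 1 (reverse(5, 6)): [C, B, D, A, G, F, H, E]
After 2 (swap(0, 4)): [G, B, D, A, C, F, H, E]
After 3 (swap(7, 3)): [G, B, D, E, C, F, H, A]
After 4 (swap(4, 6)): [G, B, D, E, H, F, C, A]
After 5 (reverse(5, 7)): [G, B, D, E, H, A, C, F]
After 6 (swap(0, 7)): [F, B, D, E, H, A, C, G]
After 7 (reverse(0, 3)): [E, D, B, F, H, A, C, G]
After 8 (rotate_left(4, 6, k=2)): [E, D, B, F, C, H, A, G]
After 9 (swap(7, 5)): [E, D, B, F, C, G, A, H]
After 10 (swap(3, 4)): [E, D, B, C, F, G, A, H]
After 11 (reverse(5, 7)): [E, D, B, C, F, H, A, G]
After 12 (swap(5, 4)): [E, D, B, C, H, F, A, G]
After 13 (swap(2, 1)): [E, B, D, C, H, F, A, G]
After 14 (swap(7, 4)): [E, B, D, C, G, F, A, H]
After 15 (swap(4, 6)): [E, B, D, C, A, F, G, H]
After 16 (swap(4, 0)): [A, B, D, C, E, F, G, H]
After 17 (swap(3, 2)): [A, B, C, D, E, F, G, H]

Answer: yes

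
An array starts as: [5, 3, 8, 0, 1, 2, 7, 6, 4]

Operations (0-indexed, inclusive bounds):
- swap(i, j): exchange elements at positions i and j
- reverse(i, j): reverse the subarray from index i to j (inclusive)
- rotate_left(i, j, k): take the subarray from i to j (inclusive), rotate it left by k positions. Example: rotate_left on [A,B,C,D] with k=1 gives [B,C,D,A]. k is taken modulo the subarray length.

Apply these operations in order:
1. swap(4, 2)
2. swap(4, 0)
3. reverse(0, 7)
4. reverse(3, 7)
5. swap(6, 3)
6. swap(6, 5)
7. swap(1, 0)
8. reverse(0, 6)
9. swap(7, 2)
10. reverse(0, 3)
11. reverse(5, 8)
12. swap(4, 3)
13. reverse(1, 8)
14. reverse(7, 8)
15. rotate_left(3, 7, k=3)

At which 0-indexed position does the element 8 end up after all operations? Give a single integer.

Answer: 8

Derivation:
After 1 (swap(4, 2)): [5, 3, 1, 0, 8, 2, 7, 6, 4]
After 2 (swap(4, 0)): [8, 3, 1, 0, 5, 2, 7, 6, 4]
After 3 (reverse(0, 7)): [6, 7, 2, 5, 0, 1, 3, 8, 4]
After 4 (reverse(3, 7)): [6, 7, 2, 8, 3, 1, 0, 5, 4]
After 5 (swap(6, 3)): [6, 7, 2, 0, 3, 1, 8, 5, 4]
After 6 (swap(6, 5)): [6, 7, 2, 0, 3, 8, 1, 5, 4]
After 7 (swap(1, 0)): [7, 6, 2, 0, 3, 8, 1, 5, 4]
After 8 (reverse(0, 6)): [1, 8, 3, 0, 2, 6, 7, 5, 4]
After 9 (swap(7, 2)): [1, 8, 5, 0, 2, 6, 7, 3, 4]
After 10 (reverse(0, 3)): [0, 5, 8, 1, 2, 6, 7, 3, 4]
After 11 (reverse(5, 8)): [0, 5, 8, 1, 2, 4, 3, 7, 6]
After 12 (swap(4, 3)): [0, 5, 8, 2, 1, 4, 3, 7, 6]
After 13 (reverse(1, 8)): [0, 6, 7, 3, 4, 1, 2, 8, 5]
After 14 (reverse(7, 8)): [0, 6, 7, 3, 4, 1, 2, 5, 8]
After 15 (rotate_left(3, 7, k=3)): [0, 6, 7, 2, 5, 3, 4, 1, 8]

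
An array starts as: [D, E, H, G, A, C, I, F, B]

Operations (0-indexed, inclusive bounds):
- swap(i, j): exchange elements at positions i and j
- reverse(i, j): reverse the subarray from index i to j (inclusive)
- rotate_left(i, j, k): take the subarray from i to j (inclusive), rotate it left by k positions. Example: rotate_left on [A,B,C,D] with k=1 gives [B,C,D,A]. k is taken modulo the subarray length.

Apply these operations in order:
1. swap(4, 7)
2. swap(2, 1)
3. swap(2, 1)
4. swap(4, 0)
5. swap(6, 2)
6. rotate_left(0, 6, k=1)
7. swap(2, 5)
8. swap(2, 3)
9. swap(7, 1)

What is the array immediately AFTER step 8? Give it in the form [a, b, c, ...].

Answer: [E, I, D, H, C, G, F, A, B]

Derivation:
After 1 (swap(4, 7)): [D, E, H, G, F, C, I, A, B]
After 2 (swap(2, 1)): [D, H, E, G, F, C, I, A, B]
After 3 (swap(2, 1)): [D, E, H, G, F, C, I, A, B]
After 4 (swap(4, 0)): [F, E, H, G, D, C, I, A, B]
After 5 (swap(6, 2)): [F, E, I, G, D, C, H, A, B]
After 6 (rotate_left(0, 6, k=1)): [E, I, G, D, C, H, F, A, B]
After 7 (swap(2, 5)): [E, I, H, D, C, G, F, A, B]
After 8 (swap(2, 3)): [E, I, D, H, C, G, F, A, B]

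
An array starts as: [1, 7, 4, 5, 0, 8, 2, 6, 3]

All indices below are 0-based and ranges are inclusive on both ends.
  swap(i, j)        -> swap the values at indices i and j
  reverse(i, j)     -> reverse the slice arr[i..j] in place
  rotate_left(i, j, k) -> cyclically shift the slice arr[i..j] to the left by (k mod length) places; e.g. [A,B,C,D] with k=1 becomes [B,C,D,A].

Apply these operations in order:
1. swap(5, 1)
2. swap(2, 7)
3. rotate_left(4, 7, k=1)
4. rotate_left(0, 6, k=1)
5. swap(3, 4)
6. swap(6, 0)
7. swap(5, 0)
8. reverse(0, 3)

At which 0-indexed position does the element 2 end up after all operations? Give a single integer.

After 1 (swap(5, 1)): [1, 8, 4, 5, 0, 7, 2, 6, 3]
After 2 (swap(2, 7)): [1, 8, 6, 5, 0, 7, 2, 4, 3]
After 3 (rotate_left(4, 7, k=1)): [1, 8, 6, 5, 7, 2, 4, 0, 3]
After 4 (rotate_left(0, 6, k=1)): [8, 6, 5, 7, 2, 4, 1, 0, 3]
After 5 (swap(3, 4)): [8, 6, 5, 2, 7, 4, 1, 0, 3]
After 6 (swap(6, 0)): [1, 6, 5, 2, 7, 4, 8, 0, 3]
After 7 (swap(5, 0)): [4, 6, 5, 2, 7, 1, 8, 0, 3]
After 8 (reverse(0, 3)): [2, 5, 6, 4, 7, 1, 8, 0, 3]

Answer: 0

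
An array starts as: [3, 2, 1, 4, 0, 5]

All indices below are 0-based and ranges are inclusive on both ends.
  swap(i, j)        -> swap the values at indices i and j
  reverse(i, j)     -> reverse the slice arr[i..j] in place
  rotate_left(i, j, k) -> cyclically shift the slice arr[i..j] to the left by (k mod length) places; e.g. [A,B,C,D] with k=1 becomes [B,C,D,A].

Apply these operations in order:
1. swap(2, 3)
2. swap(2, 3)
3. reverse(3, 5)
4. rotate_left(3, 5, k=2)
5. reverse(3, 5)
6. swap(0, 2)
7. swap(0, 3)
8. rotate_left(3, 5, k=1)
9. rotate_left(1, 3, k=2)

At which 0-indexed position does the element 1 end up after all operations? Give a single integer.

Answer: 5

Derivation:
After 1 (swap(2, 3)): [3, 2, 4, 1, 0, 5]
After 2 (swap(2, 3)): [3, 2, 1, 4, 0, 5]
After 3 (reverse(3, 5)): [3, 2, 1, 5, 0, 4]
After 4 (rotate_left(3, 5, k=2)): [3, 2, 1, 4, 5, 0]
After 5 (reverse(3, 5)): [3, 2, 1, 0, 5, 4]
After 6 (swap(0, 2)): [1, 2, 3, 0, 5, 4]
After 7 (swap(0, 3)): [0, 2, 3, 1, 5, 4]
After 8 (rotate_left(3, 5, k=1)): [0, 2, 3, 5, 4, 1]
After 9 (rotate_left(1, 3, k=2)): [0, 5, 2, 3, 4, 1]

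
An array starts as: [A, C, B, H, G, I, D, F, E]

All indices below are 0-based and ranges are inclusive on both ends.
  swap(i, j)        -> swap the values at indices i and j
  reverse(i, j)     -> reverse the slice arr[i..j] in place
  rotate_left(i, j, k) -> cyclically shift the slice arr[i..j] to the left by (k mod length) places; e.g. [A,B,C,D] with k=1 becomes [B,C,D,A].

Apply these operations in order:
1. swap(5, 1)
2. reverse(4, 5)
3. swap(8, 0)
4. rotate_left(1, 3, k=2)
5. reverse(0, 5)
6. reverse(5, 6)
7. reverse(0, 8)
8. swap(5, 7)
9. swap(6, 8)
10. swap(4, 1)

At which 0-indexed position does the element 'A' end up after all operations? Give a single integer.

After 1 (swap(5, 1)): [A, I, B, H, G, C, D, F, E]
After 2 (reverse(4, 5)): [A, I, B, H, C, G, D, F, E]
After 3 (swap(8, 0)): [E, I, B, H, C, G, D, F, A]
After 4 (rotate_left(1, 3, k=2)): [E, H, I, B, C, G, D, F, A]
After 5 (reverse(0, 5)): [G, C, B, I, H, E, D, F, A]
After 6 (reverse(5, 6)): [G, C, B, I, H, D, E, F, A]
After 7 (reverse(0, 8)): [A, F, E, D, H, I, B, C, G]
After 8 (swap(5, 7)): [A, F, E, D, H, C, B, I, G]
After 9 (swap(6, 8)): [A, F, E, D, H, C, G, I, B]
After 10 (swap(4, 1)): [A, H, E, D, F, C, G, I, B]

Answer: 0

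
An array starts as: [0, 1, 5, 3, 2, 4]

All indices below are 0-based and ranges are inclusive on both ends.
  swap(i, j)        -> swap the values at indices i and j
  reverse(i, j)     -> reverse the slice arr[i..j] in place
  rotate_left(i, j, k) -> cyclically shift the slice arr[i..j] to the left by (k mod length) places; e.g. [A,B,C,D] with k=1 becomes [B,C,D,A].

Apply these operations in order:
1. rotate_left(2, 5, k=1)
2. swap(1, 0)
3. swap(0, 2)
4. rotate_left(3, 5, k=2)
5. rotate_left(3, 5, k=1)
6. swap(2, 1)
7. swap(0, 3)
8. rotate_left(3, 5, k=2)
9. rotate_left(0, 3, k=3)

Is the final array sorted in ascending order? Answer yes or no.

After 1 (rotate_left(2, 5, k=1)): [0, 1, 3, 2, 4, 5]
After 2 (swap(1, 0)): [1, 0, 3, 2, 4, 5]
After 3 (swap(0, 2)): [3, 0, 1, 2, 4, 5]
After 4 (rotate_left(3, 5, k=2)): [3, 0, 1, 5, 2, 4]
After 5 (rotate_left(3, 5, k=1)): [3, 0, 1, 2, 4, 5]
After 6 (swap(2, 1)): [3, 1, 0, 2, 4, 5]
After 7 (swap(0, 3)): [2, 1, 0, 3, 4, 5]
After 8 (rotate_left(3, 5, k=2)): [2, 1, 0, 5, 3, 4]
After 9 (rotate_left(0, 3, k=3)): [5, 2, 1, 0, 3, 4]

Answer: no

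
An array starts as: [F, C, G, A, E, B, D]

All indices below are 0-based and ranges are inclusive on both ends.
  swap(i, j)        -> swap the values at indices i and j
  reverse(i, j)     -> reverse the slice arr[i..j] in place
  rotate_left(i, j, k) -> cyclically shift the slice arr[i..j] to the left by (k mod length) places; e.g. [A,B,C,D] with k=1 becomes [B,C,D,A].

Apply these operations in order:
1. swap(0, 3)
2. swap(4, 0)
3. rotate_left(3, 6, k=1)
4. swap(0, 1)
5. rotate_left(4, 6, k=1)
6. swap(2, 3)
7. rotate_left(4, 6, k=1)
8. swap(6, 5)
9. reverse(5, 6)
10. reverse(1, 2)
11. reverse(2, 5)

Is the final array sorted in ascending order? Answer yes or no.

After 1 (swap(0, 3)): [A, C, G, F, E, B, D]
After 2 (swap(4, 0)): [E, C, G, F, A, B, D]
After 3 (rotate_left(3, 6, k=1)): [E, C, G, A, B, D, F]
After 4 (swap(0, 1)): [C, E, G, A, B, D, F]
After 5 (rotate_left(4, 6, k=1)): [C, E, G, A, D, F, B]
After 6 (swap(2, 3)): [C, E, A, G, D, F, B]
After 7 (rotate_left(4, 6, k=1)): [C, E, A, G, F, B, D]
After 8 (swap(6, 5)): [C, E, A, G, F, D, B]
After 9 (reverse(5, 6)): [C, E, A, G, F, B, D]
After 10 (reverse(1, 2)): [C, A, E, G, F, B, D]
After 11 (reverse(2, 5)): [C, A, B, F, G, E, D]

Answer: no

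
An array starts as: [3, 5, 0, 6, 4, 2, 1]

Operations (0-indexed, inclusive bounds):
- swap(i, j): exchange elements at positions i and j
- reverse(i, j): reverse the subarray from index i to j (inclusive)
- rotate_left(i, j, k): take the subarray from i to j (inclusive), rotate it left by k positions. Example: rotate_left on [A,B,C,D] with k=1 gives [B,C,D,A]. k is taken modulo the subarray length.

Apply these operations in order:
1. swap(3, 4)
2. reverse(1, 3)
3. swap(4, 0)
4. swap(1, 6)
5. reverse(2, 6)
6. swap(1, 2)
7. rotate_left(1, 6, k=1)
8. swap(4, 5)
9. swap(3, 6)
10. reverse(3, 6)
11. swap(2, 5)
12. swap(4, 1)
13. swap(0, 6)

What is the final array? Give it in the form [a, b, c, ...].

After 1 (swap(3, 4)): [3, 5, 0, 4, 6, 2, 1]
After 2 (reverse(1, 3)): [3, 4, 0, 5, 6, 2, 1]
After 3 (swap(4, 0)): [6, 4, 0, 5, 3, 2, 1]
After 4 (swap(1, 6)): [6, 1, 0, 5, 3, 2, 4]
After 5 (reverse(2, 6)): [6, 1, 4, 2, 3, 5, 0]
After 6 (swap(1, 2)): [6, 4, 1, 2, 3, 5, 0]
After 7 (rotate_left(1, 6, k=1)): [6, 1, 2, 3, 5, 0, 4]
After 8 (swap(4, 5)): [6, 1, 2, 3, 0, 5, 4]
After 9 (swap(3, 6)): [6, 1, 2, 4, 0, 5, 3]
After 10 (reverse(3, 6)): [6, 1, 2, 3, 5, 0, 4]
After 11 (swap(2, 5)): [6, 1, 0, 3, 5, 2, 4]
After 12 (swap(4, 1)): [6, 5, 0, 3, 1, 2, 4]
After 13 (swap(0, 6)): [4, 5, 0, 3, 1, 2, 6]

Answer: [4, 5, 0, 3, 1, 2, 6]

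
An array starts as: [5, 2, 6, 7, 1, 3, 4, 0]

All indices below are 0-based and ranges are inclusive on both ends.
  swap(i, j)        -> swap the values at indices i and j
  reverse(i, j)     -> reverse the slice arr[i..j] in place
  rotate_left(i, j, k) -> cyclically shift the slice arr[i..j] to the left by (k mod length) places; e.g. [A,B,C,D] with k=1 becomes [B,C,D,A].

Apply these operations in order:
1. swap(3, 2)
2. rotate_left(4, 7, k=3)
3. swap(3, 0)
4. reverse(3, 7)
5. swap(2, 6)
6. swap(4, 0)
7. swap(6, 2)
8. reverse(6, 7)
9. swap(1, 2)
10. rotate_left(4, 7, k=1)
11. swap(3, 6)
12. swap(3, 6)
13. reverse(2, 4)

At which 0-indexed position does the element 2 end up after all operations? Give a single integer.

Answer: 4

Derivation:
After 1 (swap(3, 2)): [5, 2, 7, 6, 1, 3, 4, 0]
After 2 (rotate_left(4, 7, k=3)): [5, 2, 7, 6, 0, 1, 3, 4]
After 3 (swap(3, 0)): [6, 2, 7, 5, 0, 1, 3, 4]
After 4 (reverse(3, 7)): [6, 2, 7, 4, 3, 1, 0, 5]
After 5 (swap(2, 6)): [6, 2, 0, 4, 3, 1, 7, 5]
After 6 (swap(4, 0)): [3, 2, 0, 4, 6, 1, 7, 5]
After 7 (swap(6, 2)): [3, 2, 7, 4, 6, 1, 0, 5]
After 8 (reverse(6, 7)): [3, 2, 7, 4, 6, 1, 5, 0]
After 9 (swap(1, 2)): [3, 7, 2, 4, 6, 1, 5, 0]
After 10 (rotate_left(4, 7, k=1)): [3, 7, 2, 4, 1, 5, 0, 6]
After 11 (swap(3, 6)): [3, 7, 2, 0, 1, 5, 4, 6]
After 12 (swap(3, 6)): [3, 7, 2, 4, 1, 5, 0, 6]
After 13 (reverse(2, 4)): [3, 7, 1, 4, 2, 5, 0, 6]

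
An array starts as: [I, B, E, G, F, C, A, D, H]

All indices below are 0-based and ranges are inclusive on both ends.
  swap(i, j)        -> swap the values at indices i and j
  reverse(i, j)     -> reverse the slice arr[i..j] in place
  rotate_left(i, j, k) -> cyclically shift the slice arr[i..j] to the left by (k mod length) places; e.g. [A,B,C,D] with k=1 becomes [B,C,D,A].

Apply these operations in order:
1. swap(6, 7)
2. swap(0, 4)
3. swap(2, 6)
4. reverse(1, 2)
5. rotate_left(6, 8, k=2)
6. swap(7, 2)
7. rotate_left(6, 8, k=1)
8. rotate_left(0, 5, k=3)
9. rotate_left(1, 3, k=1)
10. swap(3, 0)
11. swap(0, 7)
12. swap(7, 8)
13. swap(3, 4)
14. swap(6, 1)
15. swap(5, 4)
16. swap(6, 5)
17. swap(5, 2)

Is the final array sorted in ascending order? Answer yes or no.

Answer: yes

Derivation:
After 1 (swap(6, 7)): [I, B, E, G, F, C, D, A, H]
After 2 (swap(0, 4)): [F, B, E, G, I, C, D, A, H]
After 3 (swap(2, 6)): [F, B, D, G, I, C, E, A, H]
After 4 (reverse(1, 2)): [F, D, B, G, I, C, E, A, H]
After 5 (rotate_left(6, 8, k=2)): [F, D, B, G, I, C, H, E, A]
After 6 (swap(7, 2)): [F, D, E, G, I, C, H, B, A]
After 7 (rotate_left(6, 8, k=1)): [F, D, E, G, I, C, B, A, H]
After 8 (rotate_left(0, 5, k=3)): [G, I, C, F, D, E, B, A, H]
After 9 (rotate_left(1, 3, k=1)): [G, C, F, I, D, E, B, A, H]
After 10 (swap(3, 0)): [I, C, F, G, D, E, B, A, H]
After 11 (swap(0, 7)): [A, C, F, G, D, E, B, I, H]
After 12 (swap(7, 8)): [A, C, F, G, D, E, B, H, I]
After 13 (swap(3, 4)): [A, C, F, D, G, E, B, H, I]
After 14 (swap(6, 1)): [A, B, F, D, G, E, C, H, I]
After 15 (swap(5, 4)): [A, B, F, D, E, G, C, H, I]
After 16 (swap(6, 5)): [A, B, F, D, E, C, G, H, I]
After 17 (swap(5, 2)): [A, B, C, D, E, F, G, H, I]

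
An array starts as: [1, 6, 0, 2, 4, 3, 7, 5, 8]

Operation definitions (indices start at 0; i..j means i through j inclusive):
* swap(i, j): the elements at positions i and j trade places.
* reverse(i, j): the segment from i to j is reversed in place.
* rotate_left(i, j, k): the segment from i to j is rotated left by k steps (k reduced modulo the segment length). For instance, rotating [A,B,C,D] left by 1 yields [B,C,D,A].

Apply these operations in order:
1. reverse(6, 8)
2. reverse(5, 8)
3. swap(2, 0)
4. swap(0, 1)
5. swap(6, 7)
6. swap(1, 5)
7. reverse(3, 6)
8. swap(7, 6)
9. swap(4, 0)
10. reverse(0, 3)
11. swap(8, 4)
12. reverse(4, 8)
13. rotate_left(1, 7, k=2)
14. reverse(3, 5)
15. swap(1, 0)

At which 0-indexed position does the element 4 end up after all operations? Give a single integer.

After 1 (reverse(6, 8)): [1, 6, 0, 2, 4, 3, 8, 5, 7]
After 2 (reverse(5, 8)): [1, 6, 0, 2, 4, 7, 5, 8, 3]
After 3 (swap(2, 0)): [0, 6, 1, 2, 4, 7, 5, 8, 3]
After 4 (swap(0, 1)): [6, 0, 1, 2, 4, 7, 5, 8, 3]
After 5 (swap(6, 7)): [6, 0, 1, 2, 4, 7, 8, 5, 3]
After 6 (swap(1, 5)): [6, 7, 1, 2, 4, 0, 8, 5, 3]
After 7 (reverse(3, 6)): [6, 7, 1, 8, 0, 4, 2, 5, 3]
After 8 (swap(7, 6)): [6, 7, 1, 8, 0, 4, 5, 2, 3]
After 9 (swap(4, 0)): [0, 7, 1, 8, 6, 4, 5, 2, 3]
After 10 (reverse(0, 3)): [8, 1, 7, 0, 6, 4, 5, 2, 3]
After 11 (swap(8, 4)): [8, 1, 7, 0, 3, 4, 5, 2, 6]
After 12 (reverse(4, 8)): [8, 1, 7, 0, 6, 2, 5, 4, 3]
After 13 (rotate_left(1, 7, k=2)): [8, 0, 6, 2, 5, 4, 1, 7, 3]
After 14 (reverse(3, 5)): [8, 0, 6, 4, 5, 2, 1, 7, 3]
After 15 (swap(1, 0)): [0, 8, 6, 4, 5, 2, 1, 7, 3]

Answer: 3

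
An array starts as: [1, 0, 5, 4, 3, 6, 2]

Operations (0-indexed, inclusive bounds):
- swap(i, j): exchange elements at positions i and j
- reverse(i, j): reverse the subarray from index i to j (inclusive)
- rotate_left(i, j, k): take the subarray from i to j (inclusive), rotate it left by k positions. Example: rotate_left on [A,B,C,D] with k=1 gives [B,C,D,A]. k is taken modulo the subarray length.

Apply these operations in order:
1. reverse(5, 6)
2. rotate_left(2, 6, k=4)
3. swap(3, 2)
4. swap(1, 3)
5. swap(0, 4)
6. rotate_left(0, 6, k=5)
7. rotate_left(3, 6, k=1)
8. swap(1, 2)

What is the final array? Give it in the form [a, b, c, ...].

Answer: [3, 4, 2, 5, 0, 1, 6]

Derivation:
After 1 (reverse(5, 6)): [1, 0, 5, 4, 3, 2, 6]
After 2 (rotate_left(2, 6, k=4)): [1, 0, 6, 5, 4, 3, 2]
After 3 (swap(3, 2)): [1, 0, 5, 6, 4, 3, 2]
After 4 (swap(1, 3)): [1, 6, 5, 0, 4, 3, 2]
After 5 (swap(0, 4)): [4, 6, 5, 0, 1, 3, 2]
After 6 (rotate_left(0, 6, k=5)): [3, 2, 4, 6, 5, 0, 1]
After 7 (rotate_left(3, 6, k=1)): [3, 2, 4, 5, 0, 1, 6]
After 8 (swap(1, 2)): [3, 4, 2, 5, 0, 1, 6]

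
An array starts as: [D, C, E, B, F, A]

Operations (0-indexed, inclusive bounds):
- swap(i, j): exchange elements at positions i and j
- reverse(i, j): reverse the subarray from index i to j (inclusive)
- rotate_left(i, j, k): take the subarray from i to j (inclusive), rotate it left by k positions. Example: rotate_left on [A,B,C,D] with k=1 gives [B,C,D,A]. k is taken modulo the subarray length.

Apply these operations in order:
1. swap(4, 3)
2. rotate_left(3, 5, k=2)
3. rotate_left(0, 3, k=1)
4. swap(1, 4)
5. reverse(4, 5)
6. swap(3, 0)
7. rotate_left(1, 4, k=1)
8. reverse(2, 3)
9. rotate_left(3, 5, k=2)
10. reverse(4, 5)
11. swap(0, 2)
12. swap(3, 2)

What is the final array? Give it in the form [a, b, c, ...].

After 1 (swap(4, 3)): [D, C, E, F, B, A]
After 2 (rotate_left(3, 5, k=2)): [D, C, E, A, F, B]
After 3 (rotate_left(0, 3, k=1)): [C, E, A, D, F, B]
After 4 (swap(1, 4)): [C, F, A, D, E, B]
After 5 (reverse(4, 5)): [C, F, A, D, B, E]
After 6 (swap(3, 0)): [D, F, A, C, B, E]
After 7 (rotate_left(1, 4, k=1)): [D, A, C, B, F, E]
After 8 (reverse(2, 3)): [D, A, B, C, F, E]
After 9 (rotate_left(3, 5, k=2)): [D, A, B, E, C, F]
After 10 (reverse(4, 5)): [D, A, B, E, F, C]
After 11 (swap(0, 2)): [B, A, D, E, F, C]
After 12 (swap(3, 2)): [B, A, E, D, F, C]

Answer: [B, A, E, D, F, C]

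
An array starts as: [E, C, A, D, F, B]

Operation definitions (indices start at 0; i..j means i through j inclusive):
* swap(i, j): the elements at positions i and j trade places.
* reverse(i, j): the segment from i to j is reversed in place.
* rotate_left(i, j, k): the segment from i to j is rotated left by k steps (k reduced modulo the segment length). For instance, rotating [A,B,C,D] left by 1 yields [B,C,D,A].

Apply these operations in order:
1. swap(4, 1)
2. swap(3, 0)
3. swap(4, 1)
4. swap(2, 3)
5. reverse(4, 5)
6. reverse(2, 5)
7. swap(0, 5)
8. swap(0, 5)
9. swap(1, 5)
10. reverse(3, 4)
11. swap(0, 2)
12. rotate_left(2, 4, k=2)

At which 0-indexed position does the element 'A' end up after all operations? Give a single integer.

Answer: 4

Derivation:
After 1 (swap(4, 1)): [E, F, A, D, C, B]
After 2 (swap(3, 0)): [D, F, A, E, C, B]
After 3 (swap(4, 1)): [D, C, A, E, F, B]
After 4 (swap(2, 3)): [D, C, E, A, F, B]
After 5 (reverse(4, 5)): [D, C, E, A, B, F]
After 6 (reverse(2, 5)): [D, C, F, B, A, E]
After 7 (swap(0, 5)): [E, C, F, B, A, D]
After 8 (swap(0, 5)): [D, C, F, B, A, E]
After 9 (swap(1, 5)): [D, E, F, B, A, C]
After 10 (reverse(3, 4)): [D, E, F, A, B, C]
After 11 (swap(0, 2)): [F, E, D, A, B, C]
After 12 (rotate_left(2, 4, k=2)): [F, E, B, D, A, C]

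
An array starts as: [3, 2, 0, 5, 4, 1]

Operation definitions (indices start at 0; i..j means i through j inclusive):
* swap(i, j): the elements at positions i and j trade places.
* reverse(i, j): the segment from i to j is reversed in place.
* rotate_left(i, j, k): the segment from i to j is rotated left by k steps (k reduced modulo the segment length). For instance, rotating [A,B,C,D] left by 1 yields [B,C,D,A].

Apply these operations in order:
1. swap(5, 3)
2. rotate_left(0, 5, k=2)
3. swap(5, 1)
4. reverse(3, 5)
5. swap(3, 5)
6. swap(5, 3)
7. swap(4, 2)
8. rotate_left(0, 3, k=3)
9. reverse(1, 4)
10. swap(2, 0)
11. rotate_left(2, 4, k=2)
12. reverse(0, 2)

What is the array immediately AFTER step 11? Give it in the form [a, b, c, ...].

Answer: [3, 4, 0, 1, 2, 5]

Derivation:
After 1 (swap(5, 3)): [3, 2, 0, 1, 4, 5]
After 2 (rotate_left(0, 5, k=2)): [0, 1, 4, 5, 3, 2]
After 3 (swap(5, 1)): [0, 2, 4, 5, 3, 1]
After 4 (reverse(3, 5)): [0, 2, 4, 1, 3, 5]
After 5 (swap(3, 5)): [0, 2, 4, 5, 3, 1]
After 6 (swap(5, 3)): [0, 2, 4, 1, 3, 5]
After 7 (swap(4, 2)): [0, 2, 3, 1, 4, 5]
After 8 (rotate_left(0, 3, k=3)): [1, 0, 2, 3, 4, 5]
After 9 (reverse(1, 4)): [1, 4, 3, 2, 0, 5]
After 10 (swap(2, 0)): [3, 4, 1, 2, 0, 5]
After 11 (rotate_left(2, 4, k=2)): [3, 4, 0, 1, 2, 5]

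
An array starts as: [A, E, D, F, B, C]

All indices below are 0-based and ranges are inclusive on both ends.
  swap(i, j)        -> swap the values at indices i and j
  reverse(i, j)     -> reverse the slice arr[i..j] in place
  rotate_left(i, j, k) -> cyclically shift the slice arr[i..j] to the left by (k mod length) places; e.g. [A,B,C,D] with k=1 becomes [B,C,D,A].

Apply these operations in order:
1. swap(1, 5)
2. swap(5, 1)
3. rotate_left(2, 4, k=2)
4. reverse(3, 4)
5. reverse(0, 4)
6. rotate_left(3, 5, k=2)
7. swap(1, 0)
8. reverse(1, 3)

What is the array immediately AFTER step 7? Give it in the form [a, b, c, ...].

After 1 (swap(1, 5)): [A, C, D, F, B, E]
After 2 (swap(5, 1)): [A, E, D, F, B, C]
After 3 (rotate_left(2, 4, k=2)): [A, E, B, D, F, C]
After 4 (reverse(3, 4)): [A, E, B, F, D, C]
After 5 (reverse(0, 4)): [D, F, B, E, A, C]
After 6 (rotate_left(3, 5, k=2)): [D, F, B, C, E, A]
After 7 (swap(1, 0)): [F, D, B, C, E, A]

Answer: [F, D, B, C, E, A]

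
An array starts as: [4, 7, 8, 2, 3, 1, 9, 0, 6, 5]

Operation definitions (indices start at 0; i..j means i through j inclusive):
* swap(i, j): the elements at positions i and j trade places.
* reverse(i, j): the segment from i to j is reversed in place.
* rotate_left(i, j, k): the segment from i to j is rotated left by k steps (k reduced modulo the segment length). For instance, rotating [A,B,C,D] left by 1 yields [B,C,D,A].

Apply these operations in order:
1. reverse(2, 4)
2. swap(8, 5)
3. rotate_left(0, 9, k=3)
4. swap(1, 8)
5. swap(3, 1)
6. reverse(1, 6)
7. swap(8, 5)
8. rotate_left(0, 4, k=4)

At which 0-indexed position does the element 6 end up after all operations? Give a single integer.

Answer: 8

Derivation:
After 1 (reverse(2, 4)): [4, 7, 3, 2, 8, 1, 9, 0, 6, 5]
After 2 (swap(8, 5)): [4, 7, 3, 2, 8, 6, 9, 0, 1, 5]
After 3 (rotate_left(0, 9, k=3)): [2, 8, 6, 9, 0, 1, 5, 4, 7, 3]
After 4 (swap(1, 8)): [2, 7, 6, 9, 0, 1, 5, 4, 8, 3]
After 5 (swap(3, 1)): [2, 9, 6, 7, 0, 1, 5, 4, 8, 3]
After 6 (reverse(1, 6)): [2, 5, 1, 0, 7, 6, 9, 4, 8, 3]
After 7 (swap(8, 5)): [2, 5, 1, 0, 7, 8, 9, 4, 6, 3]
After 8 (rotate_left(0, 4, k=4)): [7, 2, 5, 1, 0, 8, 9, 4, 6, 3]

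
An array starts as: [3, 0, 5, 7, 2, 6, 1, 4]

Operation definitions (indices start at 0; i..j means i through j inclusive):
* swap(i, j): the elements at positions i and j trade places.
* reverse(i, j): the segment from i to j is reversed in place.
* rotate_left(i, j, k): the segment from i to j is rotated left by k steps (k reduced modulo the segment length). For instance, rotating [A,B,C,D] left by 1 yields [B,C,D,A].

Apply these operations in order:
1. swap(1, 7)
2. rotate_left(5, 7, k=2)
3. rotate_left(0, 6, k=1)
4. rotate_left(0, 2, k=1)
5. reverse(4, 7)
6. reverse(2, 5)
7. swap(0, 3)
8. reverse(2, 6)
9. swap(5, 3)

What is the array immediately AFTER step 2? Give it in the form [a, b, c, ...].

After 1 (swap(1, 7)): [3, 4, 5, 7, 2, 6, 1, 0]
After 2 (rotate_left(5, 7, k=2)): [3, 4, 5, 7, 2, 0, 6, 1]

Answer: [3, 4, 5, 7, 2, 0, 6, 1]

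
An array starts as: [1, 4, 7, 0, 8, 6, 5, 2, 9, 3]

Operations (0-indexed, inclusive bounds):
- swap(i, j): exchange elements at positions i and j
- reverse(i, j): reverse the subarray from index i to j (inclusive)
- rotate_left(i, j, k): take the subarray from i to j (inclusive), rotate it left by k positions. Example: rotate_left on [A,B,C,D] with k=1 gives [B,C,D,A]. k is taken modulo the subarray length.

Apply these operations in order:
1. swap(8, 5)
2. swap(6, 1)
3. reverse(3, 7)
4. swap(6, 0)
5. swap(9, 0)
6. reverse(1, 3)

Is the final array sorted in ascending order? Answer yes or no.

Answer: no

Derivation:
After 1 (swap(8, 5)): [1, 4, 7, 0, 8, 9, 5, 2, 6, 3]
After 2 (swap(6, 1)): [1, 5, 7, 0, 8, 9, 4, 2, 6, 3]
After 3 (reverse(3, 7)): [1, 5, 7, 2, 4, 9, 8, 0, 6, 3]
After 4 (swap(6, 0)): [8, 5, 7, 2, 4, 9, 1, 0, 6, 3]
After 5 (swap(9, 0)): [3, 5, 7, 2, 4, 9, 1, 0, 6, 8]
After 6 (reverse(1, 3)): [3, 2, 7, 5, 4, 9, 1, 0, 6, 8]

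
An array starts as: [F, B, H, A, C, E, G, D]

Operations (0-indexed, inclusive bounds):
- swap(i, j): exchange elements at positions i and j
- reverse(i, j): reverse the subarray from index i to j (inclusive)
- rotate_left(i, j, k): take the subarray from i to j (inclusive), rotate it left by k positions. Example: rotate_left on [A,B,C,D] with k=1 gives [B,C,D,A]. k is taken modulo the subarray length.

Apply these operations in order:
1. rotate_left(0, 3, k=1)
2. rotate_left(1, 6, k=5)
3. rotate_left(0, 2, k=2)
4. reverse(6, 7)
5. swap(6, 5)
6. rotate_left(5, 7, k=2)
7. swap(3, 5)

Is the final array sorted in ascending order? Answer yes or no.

Answer: no

Derivation:
After 1 (rotate_left(0, 3, k=1)): [B, H, A, F, C, E, G, D]
After 2 (rotate_left(1, 6, k=5)): [B, G, H, A, F, C, E, D]
After 3 (rotate_left(0, 2, k=2)): [H, B, G, A, F, C, E, D]
After 4 (reverse(6, 7)): [H, B, G, A, F, C, D, E]
After 5 (swap(6, 5)): [H, B, G, A, F, D, C, E]
After 6 (rotate_left(5, 7, k=2)): [H, B, G, A, F, E, D, C]
After 7 (swap(3, 5)): [H, B, G, E, F, A, D, C]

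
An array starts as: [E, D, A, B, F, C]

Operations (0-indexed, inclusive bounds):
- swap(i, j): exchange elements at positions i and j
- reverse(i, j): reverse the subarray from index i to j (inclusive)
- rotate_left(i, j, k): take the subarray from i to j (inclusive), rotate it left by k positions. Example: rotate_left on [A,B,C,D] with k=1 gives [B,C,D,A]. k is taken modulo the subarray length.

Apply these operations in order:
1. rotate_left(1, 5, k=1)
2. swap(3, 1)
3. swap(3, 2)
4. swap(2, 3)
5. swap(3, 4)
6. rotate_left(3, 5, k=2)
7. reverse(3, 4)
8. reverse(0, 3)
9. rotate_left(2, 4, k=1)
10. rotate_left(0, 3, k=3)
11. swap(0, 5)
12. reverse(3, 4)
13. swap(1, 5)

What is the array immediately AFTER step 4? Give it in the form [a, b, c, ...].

Answer: [E, F, B, A, C, D]

Derivation:
After 1 (rotate_left(1, 5, k=1)): [E, A, B, F, C, D]
After 2 (swap(3, 1)): [E, F, B, A, C, D]
After 3 (swap(3, 2)): [E, F, A, B, C, D]
After 4 (swap(2, 3)): [E, F, B, A, C, D]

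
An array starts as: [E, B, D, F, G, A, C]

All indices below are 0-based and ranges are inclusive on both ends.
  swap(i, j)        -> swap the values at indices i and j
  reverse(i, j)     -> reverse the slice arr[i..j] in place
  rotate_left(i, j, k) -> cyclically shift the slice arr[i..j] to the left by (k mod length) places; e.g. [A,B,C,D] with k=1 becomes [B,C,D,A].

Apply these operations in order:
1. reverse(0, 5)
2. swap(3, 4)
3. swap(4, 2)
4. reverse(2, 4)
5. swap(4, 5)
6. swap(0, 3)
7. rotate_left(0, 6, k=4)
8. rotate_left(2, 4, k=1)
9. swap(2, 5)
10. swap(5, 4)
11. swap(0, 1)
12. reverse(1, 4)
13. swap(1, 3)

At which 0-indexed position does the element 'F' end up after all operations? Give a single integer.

Answer: 1

Derivation:
After 1 (reverse(0, 5)): [A, G, F, D, B, E, C]
After 2 (swap(3, 4)): [A, G, F, B, D, E, C]
After 3 (swap(4, 2)): [A, G, D, B, F, E, C]
After 4 (reverse(2, 4)): [A, G, F, B, D, E, C]
After 5 (swap(4, 5)): [A, G, F, B, E, D, C]
After 6 (swap(0, 3)): [B, G, F, A, E, D, C]
After 7 (rotate_left(0, 6, k=4)): [E, D, C, B, G, F, A]
After 8 (rotate_left(2, 4, k=1)): [E, D, B, G, C, F, A]
After 9 (swap(2, 5)): [E, D, F, G, C, B, A]
After 10 (swap(5, 4)): [E, D, F, G, B, C, A]
After 11 (swap(0, 1)): [D, E, F, G, B, C, A]
After 12 (reverse(1, 4)): [D, B, G, F, E, C, A]
After 13 (swap(1, 3)): [D, F, G, B, E, C, A]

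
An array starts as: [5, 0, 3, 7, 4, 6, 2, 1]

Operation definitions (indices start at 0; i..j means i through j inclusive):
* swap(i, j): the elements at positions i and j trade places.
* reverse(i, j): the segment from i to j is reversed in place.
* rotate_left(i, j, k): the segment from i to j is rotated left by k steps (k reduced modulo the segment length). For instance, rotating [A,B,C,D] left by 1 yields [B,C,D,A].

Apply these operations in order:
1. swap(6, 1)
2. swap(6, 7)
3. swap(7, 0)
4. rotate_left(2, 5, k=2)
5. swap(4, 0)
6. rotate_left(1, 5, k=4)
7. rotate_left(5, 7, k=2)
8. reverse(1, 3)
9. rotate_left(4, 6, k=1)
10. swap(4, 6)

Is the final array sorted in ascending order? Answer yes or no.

After 1 (swap(6, 1)): [5, 2, 3, 7, 4, 6, 0, 1]
After 2 (swap(6, 7)): [5, 2, 3, 7, 4, 6, 1, 0]
After 3 (swap(7, 0)): [0, 2, 3, 7, 4, 6, 1, 5]
After 4 (rotate_left(2, 5, k=2)): [0, 2, 4, 6, 3, 7, 1, 5]
After 5 (swap(4, 0)): [3, 2, 4, 6, 0, 7, 1, 5]
After 6 (rotate_left(1, 5, k=4)): [3, 7, 2, 4, 6, 0, 1, 5]
After 7 (rotate_left(5, 7, k=2)): [3, 7, 2, 4, 6, 5, 0, 1]
After 8 (reverse(1, 3)): [3, 4, 2, 7, 6, 5, 0, 1]
After 9 (rotate_left(4, 6, k=1)): [3, 4, 2, 7, 5, 0, 6, 1]
After 10 (swap(4, 6)): [3, 4, 2, 7, 6, 0, 5, 1]

Answer: no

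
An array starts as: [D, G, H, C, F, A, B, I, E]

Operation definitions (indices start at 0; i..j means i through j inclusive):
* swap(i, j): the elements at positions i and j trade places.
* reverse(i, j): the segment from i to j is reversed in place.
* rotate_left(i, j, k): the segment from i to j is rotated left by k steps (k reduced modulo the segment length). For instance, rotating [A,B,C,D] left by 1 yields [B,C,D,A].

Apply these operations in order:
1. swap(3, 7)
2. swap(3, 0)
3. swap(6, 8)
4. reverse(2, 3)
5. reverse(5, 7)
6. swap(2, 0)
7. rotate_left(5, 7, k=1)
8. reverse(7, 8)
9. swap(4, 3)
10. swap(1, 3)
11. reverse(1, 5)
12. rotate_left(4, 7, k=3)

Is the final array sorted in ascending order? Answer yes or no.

After 1 (swap(3, 7)): [D, G, H, I, F, A, B, C, E]
After 2 (swap(3, 0)): [I, G, H, D, F, A, B, C, E]
After 3 (swap(6, 8)): [I, G, H, D, F, A, E, C, B]
After 4 (reverse(2, 3)): [I, G, D, H, F, A, E, C, B]
After 5 (reverse(5, 7)): [I, G, D, H, F, C, E, A, B]
After 6 (swap(2, 0)): [D, G, I, H, F, C, E, A, B]
After 7 (rotate_left(5, 7, k=1)): [D, G, I, H, F, E, A, C, B]
After 8 (reverse(7, 8)): [D, G, I, H, F, E, A, B, C]
After 9 (swap(4, 3)): [D, G, I, F, H, E, A, B, C]
After 10 (swap(1, 3)): [D, F, I, G, H, E, A, B, C]
After 11 (reverse(1, 5)): [D, E, H, G, I, F, A, B, C]
After 12 (rotate_left(4, 7, k=3)): [D, E, H, G, B, I, F, A, C]

Answer: no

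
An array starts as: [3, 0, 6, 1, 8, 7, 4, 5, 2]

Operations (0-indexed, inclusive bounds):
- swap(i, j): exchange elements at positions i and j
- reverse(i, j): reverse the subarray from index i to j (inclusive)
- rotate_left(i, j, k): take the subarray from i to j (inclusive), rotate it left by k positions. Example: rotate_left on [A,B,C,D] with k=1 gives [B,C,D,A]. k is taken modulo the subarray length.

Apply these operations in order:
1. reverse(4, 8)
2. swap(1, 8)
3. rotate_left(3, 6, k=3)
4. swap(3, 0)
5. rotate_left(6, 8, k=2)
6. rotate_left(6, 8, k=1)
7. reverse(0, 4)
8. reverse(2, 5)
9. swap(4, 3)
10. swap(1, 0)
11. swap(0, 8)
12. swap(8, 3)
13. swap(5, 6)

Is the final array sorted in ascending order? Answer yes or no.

After 1 (reverse(4, 8)): [3, 0, 6, 1, 2, 5, 4, 7, 8]
After 2 (swap(1, 8)): [3, 8, 6, 1, 2, 5, 4, 7, 0]
After 3 (rotate_left(3, 6, k=3)): [3, 8, 6, 4, 1, 2, 5, 7, 0]
After 4 (swap(3, 0)): [4, 8, 6, 3, 1, 2, 5, 7, 0]
After 5 (rotate_left(6, 8, k=2)): [4, 8, 6, 3, 1, 2, 0, 5, 7]
After 6 (rotate_left(6, 8, k=1)): [4, 8, 6, 3, 1, 2, 5, 7, 0]
After 7 (reverse(0, 4)): [1, 3, 6, 8, 4, 2, 5, 7, 0]
After 8 (reverse(2, 5)): [1, 3, 2, 4, 8, 6, 5, 7, 0]
After 9 (swap(4, 3)): [1, 3, 2, 8, 4, 6, 5, 7, 0]
After 10 (swap(1, 0)): [3, 1, 2, 8, 4, 6, 5, 7, 0]
After 11 (swap(0, 8)): [0, 1, 2, 8, 4, 6, 5, 7, 3]
After 12 (swap(8, 3)): [0, 1, 2, 3, 4, 6, 5, 7, 8]
After 13 (swap(5, 6)): [0, 1, 2, 3, 4, 5, 6, 7, 8]

Answer: yes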